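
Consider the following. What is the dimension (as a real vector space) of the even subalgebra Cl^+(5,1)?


Even subalgebra dimension = 2^(n-1)
n = 5 + 1 = 6
2^(6 - 1) = 2^5 = 32
Verification: sum of C(6,k) for even k = 1 + 15 + 15 + 1 = 32
Result = 32


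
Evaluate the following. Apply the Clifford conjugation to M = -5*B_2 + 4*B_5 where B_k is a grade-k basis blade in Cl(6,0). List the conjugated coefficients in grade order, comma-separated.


Clifford conjugate sign for grade k: (-1)^(k(k+1)/2)
Grade 2: (-1)^(2*3/2) = (-1)^3 = -1, coeff -5 -> 5
Grade 5: (-1)^(5*6/2) = (-1)^15 = -1, coeff 4 -> -4
Conjugated coefficients: 5, -4


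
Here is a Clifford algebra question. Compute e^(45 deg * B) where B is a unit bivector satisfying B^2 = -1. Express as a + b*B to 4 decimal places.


For a unit bivector B with B^2 = -1, the exponential series gives
e^(theta*B) = cos(theta) + sin(theta)*B (the GA analogue of Euler's formula).
theta = 45 degrees = 0.785398 rad
cos(45 deg) = 0.7071
sin(45 deg) = 0.7071
exp(theta*B) = 0.7071 + 0.7071*B


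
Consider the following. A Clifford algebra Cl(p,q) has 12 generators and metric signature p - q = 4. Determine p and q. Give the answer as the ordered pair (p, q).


We need p + q = 12 and p - q = 4.
Adding: 2p = 12 + 4 = 16, so p = 8.
Then q = 12 - 8 = 4.
(p, q) = (8, 4)


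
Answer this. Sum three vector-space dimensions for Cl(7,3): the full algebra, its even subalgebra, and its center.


n = 7 + 3 = 10
Total dim = 2^10 = 1024
Even subalgebra dim = 2^9 = 512
n is even, so center dim = 1
Sum = 1024 + 512 + 1 = 1537


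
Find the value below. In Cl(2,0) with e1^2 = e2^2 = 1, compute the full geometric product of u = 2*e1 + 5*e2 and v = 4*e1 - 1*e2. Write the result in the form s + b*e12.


Expand: (2*e1 + 5*e2)(4*e1 - 1*e2)
= 2*4*e1e1 + 2*(-1)*e1e2 + 5*4*e2e1 + 5*(-1)*e2e2
Using e1^2 = e2^2 = 1, e2e1 = -e1e2:
Scalar part s = 2*4 + 5*(-1) = 8 + (-5) = 3
Bivector part b = 2*(-1) - 5*4 = -2 - 20 = -22
uv = 3 - 22*e12


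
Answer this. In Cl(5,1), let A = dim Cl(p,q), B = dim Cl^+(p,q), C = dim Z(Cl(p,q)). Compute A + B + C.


n = 5 + 1 = 6
Total dim = 2^6 = 64
Even subalgebra dim = 2^5 = 32
n is even, so center dim = 1
Sum = 64 + 32 + 1 = 97


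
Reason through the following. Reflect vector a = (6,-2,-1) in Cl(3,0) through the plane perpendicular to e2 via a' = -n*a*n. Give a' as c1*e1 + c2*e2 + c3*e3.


Reflection formula: a' = -n*a*n, with n = e2 (unit vector, n^2 = 1).
For reflection through hyperplane perp to e2:
The component along e2 flips sign, others stay.
a = (6, -2, -1)
a' = (6, 2, -1)
a' = 6*e1 + 2*e2 - 1*e3


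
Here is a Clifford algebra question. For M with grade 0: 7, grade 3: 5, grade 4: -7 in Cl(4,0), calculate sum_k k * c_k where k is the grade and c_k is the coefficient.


Grade-weighted sum = sum of grade_k * coefficient_k
0*7 = 0
3*5 = 15
4*(-7) = -28
Total = 0 + 15 + (-28) = -13


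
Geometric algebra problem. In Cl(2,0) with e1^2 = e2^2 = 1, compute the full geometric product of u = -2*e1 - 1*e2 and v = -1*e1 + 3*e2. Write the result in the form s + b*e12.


Expand: (-2*e1 - 1*e2)(-1*e1 + 3*e2)
= (-2)*(-1)*e1e1 + (-2)*3*e1e2 + (-1)*(-1)*e2e1 + (-1)*3*e2e2
Using e1^2 = e2^2 = 1, e2e1 = -e1e2:
Scalar part s = (-2)*(-1) + (-1)*3 = 2 + (-3) = -1
Bivector part b = (-2)*3 - (-1)*(-1) = -6 - 1 = -7
uv = -1 - 7*e12


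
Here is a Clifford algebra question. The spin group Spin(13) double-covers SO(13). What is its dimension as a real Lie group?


Spin(n) double-covers SO(n); both have Lie algebra so(n) of dimension n(n-1)/2.
n = 13
n(n-1) = 13 * 12 = 156
dim Spin(13) = 156/2 = 78


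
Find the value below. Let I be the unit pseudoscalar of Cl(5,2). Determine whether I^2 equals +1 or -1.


The pseudoscalar I = e1...e_n (product of all n generators) of Cl(p,q) satisfies I^2 = (-1)^(q + n(n-1)/2).
p = 5, q = 2, n = p + q = 7
n(n-1)/2 = 7 * 6 / 2 = 21
Exponent = q + n(n-1)/2 = 2 + 21 = 23
I^2 = (-1)^23 = -1


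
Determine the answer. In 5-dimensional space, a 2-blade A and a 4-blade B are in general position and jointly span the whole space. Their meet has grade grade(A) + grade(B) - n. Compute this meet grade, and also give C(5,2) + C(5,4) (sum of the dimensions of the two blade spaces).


Meet grade = grade(A) + grade(B) - n
= 2 + 4 - 5 = 1
C(5,2) = 10
C(5,4) = 5
dim_A + dim_B = 10 + 5 = 15


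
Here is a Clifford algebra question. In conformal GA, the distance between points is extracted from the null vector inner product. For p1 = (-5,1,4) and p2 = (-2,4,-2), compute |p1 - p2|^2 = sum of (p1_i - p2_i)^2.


p1 - p2 = (-3, -3, 6)
|p1 - p2|^2 = (-3)^2 + (-3)^2 + 6^2
= 9 + 9 + 36
= 54


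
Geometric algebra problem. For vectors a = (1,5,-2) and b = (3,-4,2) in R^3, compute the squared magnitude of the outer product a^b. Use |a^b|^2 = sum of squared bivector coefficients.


a wedge b = (a1*b2 - a2*b1)*e12 + (a1*b3 - a3*b1)*e13 + (a2*b3 - a3*b2)*e23
e12 coeff: 1*(-4) - 5*3 = -4 - 15 = -19
e13 coeff: 1*2 - (-2)*3 = 2 - (-6) = 8
e23 coeff: 5*2 - (-2)*(-4) = 10 - 8 = 2
|a wedge b|^2 = (-19)^2 + 8^2 + 2^2
= 361 + 64 + 4
= 429


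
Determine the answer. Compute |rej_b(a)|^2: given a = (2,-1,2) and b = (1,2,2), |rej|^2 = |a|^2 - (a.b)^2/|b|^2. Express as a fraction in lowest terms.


|a|^2 = 2^2 + (-1)^2 + 2^2 = 9
|b|^2 = 1^2 + 2^2 + 2^2 = 9
a . b = 2*1 + (-1)*2 + 2*2 = 4
(a.b)^2 = 4^2 = 16
|rej|^2 = 9 - 16/9
= (81 - 16)/9
= 65/9
In lowest terms: 65/9


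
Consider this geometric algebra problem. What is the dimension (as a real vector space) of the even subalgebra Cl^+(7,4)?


Even subalgebra dimension = 2^(n-1)
n = 7 + 4 = 11
2^(11 - 1) = 2^10 = 1024
Verification: sum of C(11,k) for even k = 1 + 55 + 330 + 462 + 165 + 11 = 1024
Result = 1024


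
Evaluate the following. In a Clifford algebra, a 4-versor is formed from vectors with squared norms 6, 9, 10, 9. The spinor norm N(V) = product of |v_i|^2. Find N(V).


Spinor norm N(V) = |v1|^2 * |v2|^2 * ... * |v4|^2
= 6 * 9 * 10 * 9
Running product: 6, 54, 540, 4860
N(V) = 4860


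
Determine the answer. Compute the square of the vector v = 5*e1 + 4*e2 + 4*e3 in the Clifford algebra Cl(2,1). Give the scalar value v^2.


v^2 = sum of c_i^2 * e_i^2
Positive signature terms (e_i^2 = +1): 5^2 + 4^2 = 41
Negative signature terms (e_j^2 = -1): 4^2 = 16
v^2 = 41 - 16 = 25


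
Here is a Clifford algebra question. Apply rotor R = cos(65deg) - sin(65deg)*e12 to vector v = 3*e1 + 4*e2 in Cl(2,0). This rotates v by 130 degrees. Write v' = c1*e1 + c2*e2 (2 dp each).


Rotor R = cos(65deg) - sin(65deg)*e12
Rotation angle theta = 2 * 65 = 130 degrees
v' = R*v*~R rotates v by theta.
cos(130deg) = -0.6428, sin(130deg) = 0.7660
v'_1 = 3*cos(130deg) - 4*sin(130deg)
= 3*(-0.6428) - 4*0.7660
= -4.99
v'_2 = 3*sin(130deg) + 4*cos(130deg)
= 3*0.7660 + 4*(-0.6428)
= -0.27
v' = -4.99*e1 - 0.27*e2


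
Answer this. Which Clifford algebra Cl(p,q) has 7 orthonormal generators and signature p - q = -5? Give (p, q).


We need p + q = 7 and p - q = -5.
Adding: 2p = 7 + (-5) = 2, so p = 1.
Then q = 7 - 1 = 6.
(p, q) = (1, 6)


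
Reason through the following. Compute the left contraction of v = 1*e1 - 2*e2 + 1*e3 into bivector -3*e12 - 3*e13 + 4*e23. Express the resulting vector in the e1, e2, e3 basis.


Left contraction v _| B = <vB>_1 (grade-1 part of the geometric product vB).
Using e1_|e12 = e2, e2_|e12 = -e1, e1_|e13 = e3, e3_|e13 = -e1, e2_|e23 = e3, e3_|e23 = -e2:
e1 coeff: -v2*b12 - v3*b13 = -(-2)*(-3) - (1)*(-3) = -3
e2 coeff: v1*b12 - v3*b23 = (1)*(-3) - (1)*(4) = -7
e3 coeff: v1*b13 + v2*b23 = (1)*(-3) + (-2)*(4) = -11
v _| B = -3*e1 - 7*e2 - 11*e3


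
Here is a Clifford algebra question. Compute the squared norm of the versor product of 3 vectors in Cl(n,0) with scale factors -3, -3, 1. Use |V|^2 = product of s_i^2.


Each vector v_i has |v_i|^2 = s_i^2
Squared scales: (-3)^2 = 9, (-3)^2 = 9, 1^2 = 1
|V|^2 = 9 * 9 * 1
= 81


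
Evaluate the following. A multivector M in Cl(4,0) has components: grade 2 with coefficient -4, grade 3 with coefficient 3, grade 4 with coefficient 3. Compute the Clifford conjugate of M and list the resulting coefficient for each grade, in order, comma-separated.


Clifford conjugate sign for grade k: (-1)^(k(k+1)/2)
Grade 2: (-1)^(2*3/2) = (-1)^3 = -1, coeff -4 -> 4
Grade 3: (-1)^(3*4/2) = (-1)^6 = 1, coeff 3 -> 3
Grade 4: (-1)^(4*5/2) = (-1)^10 = 1, coeff 3 -> 3
Conjugated coefficients: 4, 3, 3


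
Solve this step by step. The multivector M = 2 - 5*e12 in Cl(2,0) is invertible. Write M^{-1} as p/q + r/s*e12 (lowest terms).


M = 2 - 5*e12, where e12^2 = -1.
Since M commutes with its reverse ~M = a - b*e12, M * ~M = a^2 - b^2*e12^2 = a^2 + b^2.
So M^{-1} = ~M / (a^2 + b^2) = (a - b*e12)/(a^2 + b^2).
a^2 + b^2 = 4 + 25 = 29
Scalar part = 2/29 = 2/29
Bivector coeff = 5/29 = 5/29
M^{-1} = 2/29 + 5/29*e12


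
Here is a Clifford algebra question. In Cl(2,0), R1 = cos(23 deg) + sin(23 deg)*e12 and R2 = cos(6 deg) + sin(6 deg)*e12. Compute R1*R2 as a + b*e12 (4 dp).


Same-plane rotors commute and their half-angles add:
R1*R2 = cos(a1 + a2) + sin(a1 + a2)*e12.
a1 + a2 = 23 + 6 = 29 deg
cos(29 deg) = 0.8746
sin(29 deg) = 0.4848
R1*R2 = 0.8746 + 0.4848*e12


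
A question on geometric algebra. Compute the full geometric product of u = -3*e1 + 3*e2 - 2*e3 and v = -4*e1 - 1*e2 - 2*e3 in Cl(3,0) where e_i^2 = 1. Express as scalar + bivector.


In Cl(3,0): e_i^2 = 1, e_ie_j = -e_je_i for i != j.
Scalar part = u . v = (-3)*(-4) + 3*(-1) + (-2)*(-2)
= 12 + (-3) + 4 = 13
e12 coeff = (-3)*(-1) - 3*(-4) = 3 - (-12) = 15
e13 coeff = (-3)*(-2) - (-2)*(-4) = 6 - 8 = -2
e23 coeff = 3*(-2) - (-2)*(-1) = -6 - 2 = -8
uv = 13 + 15*e12 - 2*e13 - 8*e23


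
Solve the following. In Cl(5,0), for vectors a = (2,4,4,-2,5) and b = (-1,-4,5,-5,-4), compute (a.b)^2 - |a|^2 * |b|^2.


a . b = 2*(-1) + 4*(-4) + 4*5 + (-2)*(-5) + 5*(-4)
= -2 + (-16) + 20 + 10 + (-20) = -8
|a|^2 = 2^2 + 4^2 + 4^2 + (-2)^2 + 5^2 = 65
|b|^2 = (-1)^2 + (-4)^2 + 5^2 + (-5)^2 + (-4)^2 = 83
(a.b)^2 = (-8)^2 = 64
|a|^2 * |b|^2 = 65 * 83 = 5395
Result = 64 - 5395 = -5331


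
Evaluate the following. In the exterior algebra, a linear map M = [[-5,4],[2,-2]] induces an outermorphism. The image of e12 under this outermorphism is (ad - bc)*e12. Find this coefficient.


The outermorphism of a linear map f sends e1^e2 to f(e1)^f(e2).
f(e1) = -5*e1 + 2*e2
f(e2) = 4*e1 - 2*e2
f(e1) ^ f(e2) = (-5*e1 + 2*e2) ^ (4*e1 - 2*e2)
= (-5)*(-2)*e12 + 2*4*e21
= (10 - 8)*e12
= 2*e12
Coefficient = 2


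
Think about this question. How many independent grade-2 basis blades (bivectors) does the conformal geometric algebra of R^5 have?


The conformal model of R^5 uses Cl(6,1) with m = 5 + 2 = 7 generators.
Number of grade-2 blades = C(m, 2) = C(7, 2)
= 7*6/2 = 21


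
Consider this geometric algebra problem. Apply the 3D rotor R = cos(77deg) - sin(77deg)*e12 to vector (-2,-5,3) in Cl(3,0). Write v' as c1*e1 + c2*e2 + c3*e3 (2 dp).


Rotor R = cos(77deg) - sin(77deg)*e12
Rotation angle theta = 2 * 77 = 154 degrees in the e12 plane (e1 -> e2).
The component perpendicular to the plane (e3) is invariant: v'_3 = v3 = 3.00
cos(154deg) = -0.8988, sin(154deg) = 0.4384
v'_1 = v1*cos(theta) - v2*sin(theta) = -2*(-0.8988) - (-5)*0.4384 = 3.99
v'_2 = v1*sin(theta) + v2*cos(theta) = -2*0.4384 + (-5)*(-0.8988) = 3.62
v' = 3.99*e1 + 3.62*e2 + 3.00*e3


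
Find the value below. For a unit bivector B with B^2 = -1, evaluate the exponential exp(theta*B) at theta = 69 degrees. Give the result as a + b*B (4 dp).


For a unit bivector B with B^2 = -1, the exponential series gives
e^(theta*B) = cos(theta) + sin(theta)*B (the GA analogue of Euler's formula).
theta = 69 degrees = 1.204277 rad
cos(69 deg) = 0.3584
sin(69 deg) = 0.9336
exp(theta*B) = 0.3584 + 0.9336*B


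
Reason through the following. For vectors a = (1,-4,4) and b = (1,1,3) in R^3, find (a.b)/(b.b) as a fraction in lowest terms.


Projection coefficient = (a . b) / (b . b)
a . b = 1*1 + (-4)*1 + 4*3
= 1 + (-4) + 12 = 9
b . b = 1^2 + 1^2 + 3^2
= 1 + 1 + 9 = 11
Coefficient = 9/11
In lowest terms: 9/11


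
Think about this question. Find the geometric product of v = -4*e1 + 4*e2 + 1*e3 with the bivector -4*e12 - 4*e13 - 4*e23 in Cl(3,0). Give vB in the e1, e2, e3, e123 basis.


vB has grade-1 (vector) and grade-3 (trivector) parts: vB = (v _| B) + (v ^ B).
Vector part <vB>_1:
  e1: -v2*b12 - v3*b13 = -(4)*(-4) - (1)*(-4) = 20
  e2: v1*b12 - v3*b23 = (-4)*(-4) - (1)*(-4) = 20
  e3: v1*b13 + v2*b23 = (-4)*(-4) + (4)*(-4) = 0
Trivector part <vB>_3:
  e123: v1*b23 - v2*b13 + v3*b12 = (-4)*(-4) - (4)*(-4) + (1)*(-4) = 28
vB = 20*e1 + 20*e2 + 0*e3 + 28*e123


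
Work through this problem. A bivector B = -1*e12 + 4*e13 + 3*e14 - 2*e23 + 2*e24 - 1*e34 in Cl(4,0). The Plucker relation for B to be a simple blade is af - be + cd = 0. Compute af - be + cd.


Plucker relation: af - be + cd
a*f = (-1)*(-1) = 1
b*e = 4*2 = 8
c*d = 3*(-2) = -6
af - be + cd = 1 - 8 + (-6)
= -13


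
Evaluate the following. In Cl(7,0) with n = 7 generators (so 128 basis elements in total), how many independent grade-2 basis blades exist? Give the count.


Number of grade-k basis blades in Cl(p,q) with n = p + q is C(n, k).
n = 7 + 0 = 7
C(7, 2) = 7! / (2! * 5!)
= 5040 / (2 * 120)
= 21


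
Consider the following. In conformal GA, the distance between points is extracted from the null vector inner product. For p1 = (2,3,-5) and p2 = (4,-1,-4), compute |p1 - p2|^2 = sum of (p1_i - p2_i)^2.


p1 - p2 = (-2, 4, -1)
|p1 - p2|^2 = (-2)^2 + 4^2 + (-1)^2
= 4 + 16 + 1
= 21


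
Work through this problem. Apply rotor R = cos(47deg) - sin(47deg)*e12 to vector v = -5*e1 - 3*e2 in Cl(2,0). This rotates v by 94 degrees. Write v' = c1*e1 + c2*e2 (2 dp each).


Rotor R = cos(47deg) - sin(47deg)*e12
Rotation angle theta = 2 * 47 = 94 degrees
v' = R*v*~R rotates v by theta.
cos(94deg) = -0.0698, sin(94deg) = 0.9976
v'_1 = -5*cos(94deg) - (-3)*sin(94deg)
= -5*(-0.0698) - (-3)*0.9976
= 3.34
v'_2 = -5*sin(94deg) + (-3)*cos(94deg)
= -5*0.9976 + (-3)*(-0.0698)
= -4.78
v' = 3.34*e1 - 4.78*e2


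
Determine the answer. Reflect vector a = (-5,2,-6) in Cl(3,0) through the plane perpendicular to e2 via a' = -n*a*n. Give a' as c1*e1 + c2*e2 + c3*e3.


Reflection formula: a' = -n*a*n, with n = e2 (unit vector, n^2 = 1).
For reflection through hyperplane perp to e2:
The component along e2 flips sign, others stay.
a = (-5, 2, -6)
a' = (-5, -2, -6)
a' = -5*e1 - 2*e2 - 6*e3


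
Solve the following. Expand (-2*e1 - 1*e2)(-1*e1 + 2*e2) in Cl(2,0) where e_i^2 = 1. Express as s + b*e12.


Expand: (-2*e1 - 1*e2)(-1*e1 + 2*e2)
= (-2)*(-1)*e1e1 + (-2)*2*e1e2 + (-1)*(-1)*e2e1 + (-1)*2*e2e2
Using e1^2 = e2^2 = 1, e2e1 = -e1e2:
Scalar part s = (-2)*(-1) + (-1)*2 = 2 + (-2) = 0
Bivector part b = (-2)*2 - (-1)*(-1) = -4 - 1 = -5
uv = 0 - 5*e12


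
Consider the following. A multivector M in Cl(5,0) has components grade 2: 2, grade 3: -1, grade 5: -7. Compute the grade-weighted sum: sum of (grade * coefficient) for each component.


Grade-weighted sum = sum of grade_k * coefficient_k
2*2 = 4
3*(-1) = -3
5*(-7) = -35
Total = 4 + (-3) + (-35) = -34


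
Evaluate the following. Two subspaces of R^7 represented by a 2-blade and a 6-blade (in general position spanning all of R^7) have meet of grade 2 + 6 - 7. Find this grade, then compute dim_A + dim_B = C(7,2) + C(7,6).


Meet grade = grade(A) + grade(B) - n
= 2 + 6 - 7 = 1
C(7,2) = 21
C(7,6) = 7
dim_A + dim_B = 21 + 7 = 28


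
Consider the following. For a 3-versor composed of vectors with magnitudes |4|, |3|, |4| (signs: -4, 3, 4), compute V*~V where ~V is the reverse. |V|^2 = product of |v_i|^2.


Each vector v_i has |v_i|^2 = s_i^2
Squared scales: (-4)^2 = 16, 3^2 = 9, 4^2 = 16
|V|^2 = 16 * 9 * 16
= 2304


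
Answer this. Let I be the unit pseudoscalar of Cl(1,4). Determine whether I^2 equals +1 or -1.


The pseudoscalar I = e1...e_n (product of all n generators) of Cl(p,q) satisfies I^2 = (-1)^(q + n(n-1)/2).
p = 1, q = 4, n = p + q = 5
n(n-1)/2 = 5 * 4 / 2 = 10
Exponent = q + n(n-1)/2 = 4 + 10 = 14
I^2 = (-1)^14 = +1


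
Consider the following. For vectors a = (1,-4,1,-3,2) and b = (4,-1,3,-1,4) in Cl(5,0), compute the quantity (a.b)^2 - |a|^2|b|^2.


a . b = 1*4 + (-4)*(-1) + 1*3 + (-3)*(-1) + 2*4
= 4 + 4 + 3 + 3 + 8 = 22
|a|^2 = 1^2 + (-4)^2 + 1^2 + (-3)^2 + 2^2 = 31
|b|^2 = 4^2 + (-1)^2 + 3^2 + (-1)^2 + 4^2 = 43
(a.b)^2 = 22^2 = 484
|a|^2 * |b|^2 = 31 * 43 = 1333
Result = 484 - 1333 = -849


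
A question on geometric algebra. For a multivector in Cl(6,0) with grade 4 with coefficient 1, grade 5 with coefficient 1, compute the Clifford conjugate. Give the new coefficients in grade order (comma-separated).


Clifford conjugate sign for grade k: (-1)^(k(k+1)/2)
Grade 4: (-1)^(4*5/2) = (-1)^10 = 1, coeff 1 -> 1
Grade 5: (-1)^(5*6/2) = (-1)^15 = -1, coeff 1 -> -1
Conjugated coefficients: 1, -1


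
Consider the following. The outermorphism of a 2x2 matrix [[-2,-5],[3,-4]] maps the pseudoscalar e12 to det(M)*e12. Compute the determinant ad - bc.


The outermorphism of a linear map f sends e1^e2 to f(e1)^f(e2).
f(e1) = -2*e1 + 3*e2
f(e2) = -5*e1 - 4*e2
f(e1) ^ f(e2) = (-2*e1 + 3*e2) ^ (-5*e1 - 4*e2)
= (-2)*(-4)*e12 + 3*(-5)*e21
= (8 - (-15))*e12
= 23*e12
Coefficient = 23


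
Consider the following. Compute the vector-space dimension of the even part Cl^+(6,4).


Even subalgebra dimension = 2^(n-1)
n = 6 + 4 = 10
2^(10 - 1) = 2^9 = 512
Verification: sum of C(10,k) for even k = 1 + 45 + 210 + 210 + 45 + 1 = 512
Result = 512


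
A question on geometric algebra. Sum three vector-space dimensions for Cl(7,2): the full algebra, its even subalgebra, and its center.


n = 7 + 2 = 9
Total dim = 2^9 = 512
Even subalgebra dim = 2^8 = 256
n is odd, so center dim = 2
Sum = 512 + 256 + 2 = 770


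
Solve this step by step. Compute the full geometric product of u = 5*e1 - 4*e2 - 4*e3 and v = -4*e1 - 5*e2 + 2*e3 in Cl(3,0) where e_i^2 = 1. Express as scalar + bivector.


In Cl(3,0): e_i^2 = 1, e_ie_j = -e_je_i for i != j.
Scalar part = u . v = 5*(-4) + (-4)*(-5) + (-4)*2
= -20 + 20 + (-8) = -8
e12 coeff = 5*(-5) - (-4)*(-4) = -25 - 16 = -41
e13 coeff = 5*2 - (-4)*(-4) = 10 - 16 = -6
e23 coeff = (-4)*2 - (-4)*(-5) = -8 - 20 = -28
uv = -8 - 41*e12 - 6*e13 - 28*e23


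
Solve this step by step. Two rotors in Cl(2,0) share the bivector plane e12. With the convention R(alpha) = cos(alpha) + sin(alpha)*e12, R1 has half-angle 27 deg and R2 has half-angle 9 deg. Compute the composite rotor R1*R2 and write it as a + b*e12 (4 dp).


Same-plane rotors commute and their half-angles add:
R1*R2 = cos(a1 + a2) + sin(a1 + a2)*e12.
a1 + a2 = 27 + 9 = 36 deg
cos(36 deg) = 0.8090
sin(36 deg) = 0.5878
R1*R2 = 0.8090 + 0.5878*e12


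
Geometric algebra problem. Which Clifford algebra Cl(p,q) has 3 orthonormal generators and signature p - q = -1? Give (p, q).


We need p + q = 3 and p - q = -1.
Adding: 2p = 3 + (-1) = 2, so p = 1.
Then q = 3 - 1 = 2.
(p, q) = (1, 2)


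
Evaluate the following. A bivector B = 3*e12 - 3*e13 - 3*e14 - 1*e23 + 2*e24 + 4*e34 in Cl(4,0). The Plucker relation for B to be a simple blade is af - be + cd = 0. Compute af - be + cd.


Plucker relation: af - be + cd
a*f = 3*4 = 12
b*e = (-3)*2 = -6
c*d = (-3)*(-1) = 3
af - be + cd = 12 - (-6) + 3
= 21


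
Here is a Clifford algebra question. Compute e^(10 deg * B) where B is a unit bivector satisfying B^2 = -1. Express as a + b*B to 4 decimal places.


For a unit bivector B with B^2 = -1, the exponential series gives
e^(theta*B) = cos(theta) + sin(theta)*B (the GA analogue of Euler's formula).
theta = 10 degrees = 0.174533 rad
cos(10 deg) = 0.9848
sin(10 deg) = 0.1736
exp(theta*B) = 0.9848 + 0.1736*B


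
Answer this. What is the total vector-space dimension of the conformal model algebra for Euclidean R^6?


The conformal model of R^6 uses Cl(7,1): the 6 Euclidean generators plus two extra orthogonal generators e+ (e+^2 = +1) and e- (e-^2 = -1), from which the null vectors e0, einf are built.
Number of generators m = 6 + 2 = 8.
dim Cl(p,q) = 2^m = 2^8 = 256


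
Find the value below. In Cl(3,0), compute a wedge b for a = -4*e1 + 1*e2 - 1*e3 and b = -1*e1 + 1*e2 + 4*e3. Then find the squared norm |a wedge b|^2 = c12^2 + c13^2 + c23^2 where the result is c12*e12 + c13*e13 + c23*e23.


a wedge b = (a1*b2 - a2*b1)*e12 + (a1*b3 - a3*b1)*e13 + (a2*b3 - a3*b2)*e23
e12 coeff: (-4)*1 - 1*(-1) = -4 - (-1) = -3
e13 coeff: (-4)*4 - (-1)*(-1) = -16 - 1 = -17
e23 coeff: 1*4 - (-1)*1 = 4 - (-1) = 5
|a wedge b|^2 = (-3)^2 + (-17)^2 + 5^2
= 9 + 289 + 25
= 323


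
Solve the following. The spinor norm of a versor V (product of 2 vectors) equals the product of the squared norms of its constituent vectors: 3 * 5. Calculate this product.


Spinor norm N(V) = |v1|^2 * |v2|^2 * ... * |v2|^2
= 3 * 5
Running product: 3, 15
N(V) = 15


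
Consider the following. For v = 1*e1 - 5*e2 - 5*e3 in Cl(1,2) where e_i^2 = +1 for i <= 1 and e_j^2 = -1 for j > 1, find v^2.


v^2 = sum of c_i^2 * e_i^2
Positive signature terms (e_i^2 = +1): 1^2 = 1
Negative signature terms (e_j^2 = -1): (-5)^2 + (-5)^2 = 50
v^2 = 1 - 50 = -49


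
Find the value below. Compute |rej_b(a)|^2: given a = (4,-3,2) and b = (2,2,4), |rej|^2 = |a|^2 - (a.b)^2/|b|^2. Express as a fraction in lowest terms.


|a|^2 = 4^2 + (-3)^2 + 2^2 = 29
|b|^2 = 2^2 + 2^2 + 4^2 = 24
a . b = 4*2 + (-3)*2 + 2*4 = 10
(a.b)^2 = 10^2 = 100
|rej|^2 = 29 - 100/24
= (696 - 100)/24
= 596/24
In lowest terms: 149/6


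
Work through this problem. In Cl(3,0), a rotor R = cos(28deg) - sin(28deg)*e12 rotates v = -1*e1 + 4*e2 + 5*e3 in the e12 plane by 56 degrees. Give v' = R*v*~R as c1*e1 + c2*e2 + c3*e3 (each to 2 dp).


Rotor R = cos(28deg) - sin(28deg)*e12
Rotation angle theta = 2 * 28 = 56 degrees in the e12 plane (e1 -> e2).
The component perpendicular to the plane (e3) is invariant: v'_3 = v3 = 5.00
cos(56deg) = 0.5592, sin(56deg) = 0.8290
v'_1 = v1*cos(theta) - v2*sin(theta) = -1*0.5592 - 4*0.8290 = -3.88
v'_2 = v1*sin(theta) + v2*cos(theta) = -1*0.8290 + 4*0.5592 = 1.41
v' = -3.88*e1 + 1.41*e2 + 5.00*e3


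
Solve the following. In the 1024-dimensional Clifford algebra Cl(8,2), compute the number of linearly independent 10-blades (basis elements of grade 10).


Number of grade-k basis blades in Cl(p,q) with n = p + q is C(n, k).
n = 8 + 2 = 10
C(10, 10) = 10! / (10! * 0!)
= 3628800 / (3628800 * 1)
= 1


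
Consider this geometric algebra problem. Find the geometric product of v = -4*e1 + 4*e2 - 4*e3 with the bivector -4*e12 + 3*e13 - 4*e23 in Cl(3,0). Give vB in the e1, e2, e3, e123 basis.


vB has grade-1 (vector) and grade-3 (trivector) parts: vB = (v _| B) + (v ^ B).
Vector part <vB>_1:
  e1: -v2*b12 - v3*b13 = -(4)*(-4) - (-4)*(3) = 28
  e2: v1*b12 - v3*b23 = (-4)*(-4) - (-4)*(-4) = 0
  e3: v1*b13 + v2*b23 = (-4)*(3) + (4)*(-4) = -28
Trivector part <vB>_3:
  e123: v1*b23 - v2*b13 + v3*b12 = (-4)*(-4) - (4)*(3) + (-4)*(-4) = 20
vB = 28*e1 + 0*e2 - 28*e3 + 20*e123


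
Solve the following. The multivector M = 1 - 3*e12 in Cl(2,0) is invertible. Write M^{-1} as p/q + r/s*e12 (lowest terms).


M = 1 - 3*e12, where e12^2 = -1.
Since M commutes with its reverse ~M = a - b*e12, M * ~M = a^2 - b^2*e12^2 = a^2 + b^2.
So M^{-1} = ~M / (a^2 + b^2) = (a - b*e12)/(a^2 + b^2).
a^2 + b^2 = 1 + 9 = 10
Scalar part = 1/10 = 1/10
Bivector coeff = 3/10 = 3/10
M^{-1} = 1/10 + 3/10*e12


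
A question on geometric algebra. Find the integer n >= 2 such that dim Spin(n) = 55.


dim Spin(n) = dim so(n) = n(n-1)/2.
Solve n(n-1)/2 = 55, i.e. n^2 - n - 110 = 0.
Discriminant = 1 + 8*55 = 441
n = (1 + sqrt(441))/2 = (1 + 21)/2 = 11


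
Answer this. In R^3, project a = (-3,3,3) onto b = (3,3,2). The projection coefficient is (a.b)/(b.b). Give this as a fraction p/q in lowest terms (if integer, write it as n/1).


Projection coefficient = (a . b) / (b . b)
a . b = (-3)*3 + 3*3 + 3*2
= -9 + 9 + 6 = 6
b . b = 3^2 + 3^2 + 2^2
= 9 + 9 + 4 = 22
Coefficient = 6/22
In lowest terms: 3/11


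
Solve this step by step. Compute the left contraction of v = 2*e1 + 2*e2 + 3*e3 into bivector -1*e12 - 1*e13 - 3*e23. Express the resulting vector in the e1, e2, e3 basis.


Left contraction v _| B = <vB>_1 (grade-1 part of the geometric product vB).
Using e1_|e12 = e2, e2_|e12 = -e1, e1_|e13 = e3, e3_|e13 = -e1, e2_|e23 = e3, e3_|e23 = -e2:
e1 coeff: -v2*b12 - v3*b13 = -(2)*(-1) - (3)*(-1) = 5
e2 coeff: v1*b12 - v3*b23 = (2)*(-1) - (3)*(-3) = 7
e3 coeff: v1*b13 + v2*b23 = (2)*(-1) + (2)*(-3) = -8
v _| B = 5*e1 + 7*e2 - 8*e3


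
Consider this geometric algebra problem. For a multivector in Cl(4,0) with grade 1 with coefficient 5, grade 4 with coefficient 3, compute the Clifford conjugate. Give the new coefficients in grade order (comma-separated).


Clifford conjugate sign for grade k: (-1)^(k(k+1)/2)
Grade 1: (-1)^(1*2/2) = (-1)^1 = -1, coeff 5 -> -5
Grade 4: (-1)^(4*5/2) = (-1)^10 = 1, coeff 3 -> 3
Conjugated coefficients: -5, 3


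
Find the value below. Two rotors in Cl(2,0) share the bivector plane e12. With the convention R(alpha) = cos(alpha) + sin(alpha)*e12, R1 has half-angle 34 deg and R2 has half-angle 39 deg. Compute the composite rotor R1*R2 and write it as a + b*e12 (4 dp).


Same-plane rotors commute and their half-angles add:
R1*R2 = cos(a1 + a2) + sin(a1 + a2)*e12.
a1 + a2 = 34 + 39 = 73 deg
cos(73 deg) = 0.2924
sin(73 deg) = 0.9563
R1*R2 = 0.2924 + 0.9563*e12


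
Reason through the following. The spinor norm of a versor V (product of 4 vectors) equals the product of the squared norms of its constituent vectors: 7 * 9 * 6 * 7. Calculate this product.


Spinor norm N(V) = |v1|^2 * |v2|^2 * ... * |v4|^2
= 7 * 9 * 6 * 7
Running product: 7, 63, 378, 2646
N(V) = 2646


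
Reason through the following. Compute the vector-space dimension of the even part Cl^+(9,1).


Even subalgebra dimension = 2^(n-1)
n = 9 + 1 = 10
2^(10 - 1) = 2^9 = 512
Verification: sum of C(10,k) for even k = 1 + 45 + 210 + 210 + 45 + 1 = 512
Result = 512


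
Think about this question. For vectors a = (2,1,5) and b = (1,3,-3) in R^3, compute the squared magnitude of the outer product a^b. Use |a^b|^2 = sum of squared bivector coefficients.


a wedge b = (a1*b2 - a2*b1)*e12 + (a1*b3 - a3*b1)*e13 + (a2*b3 - a3*b2)*e23
e12 coeff: 2*3 - 1*1 = 6 - 1 = 5
e13 coeff: 2*(-3) - 5*1 = -6 - 5 = -11
e23 coeff: 1*(-3) - 5*3 = -3 - 15 = -18
|a wedge b|^2 = 5^2 + (-11)^2 + (-18)^2
= 25 + 121 + 324
= 470


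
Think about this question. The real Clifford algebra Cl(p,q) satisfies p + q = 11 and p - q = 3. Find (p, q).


We need p + q = 11 and p - q = 3.
Adding: 2p = 11 + 3 = 14, so p = 7.
Then q = 11 - 7 = 4.
(p, q) = (7, 4)


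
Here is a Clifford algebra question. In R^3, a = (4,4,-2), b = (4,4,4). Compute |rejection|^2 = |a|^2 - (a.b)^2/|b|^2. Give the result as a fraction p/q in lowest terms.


|a|^2 = 4^2 + 4^2 + (-2)^2 = 36
|b|^2 = 4^2 + 4^2 + 4^2 = 48
a . b = 4*4 + 4*4 + (-2)*4 = 24
(a.b)^2 = 24^2 = 576
|rej|^2 = 36 - 576/48
= (1728 - 576)/48
= 1152/48
In lowest terms: 24/1


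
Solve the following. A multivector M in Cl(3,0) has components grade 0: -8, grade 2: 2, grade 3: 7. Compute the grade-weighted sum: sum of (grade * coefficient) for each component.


Grade-weighted sum = sum of grade_k * coefficient_k
0*(-8) = 0
2*2 = 4
3*7 = 21
Total = 0 + 4 + 21 = 25


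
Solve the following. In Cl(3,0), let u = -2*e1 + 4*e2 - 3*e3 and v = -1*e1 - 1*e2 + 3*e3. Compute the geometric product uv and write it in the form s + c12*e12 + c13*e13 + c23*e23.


In Cl(3,0): e_i^2 = 1, e_ie_j = -e_je_i for i != j.
Scalar part = u . v = (-2)*(-1) + 4*(-1) + (-3)*3
= 2 + (-4) + (-9) = -11
e12 coeff = (-2)*(-1) - 4*(-1) = 2 - (-4) = 6
e13 coeff = (-2)*3 - (-3)*(-1) = -6 - 3 = -9
e23 coeff = 4*3 - (-3)*(-1) = 12 - 3 = 9
uv = -11 + 6*e12 - 9*e13 + 9*e23


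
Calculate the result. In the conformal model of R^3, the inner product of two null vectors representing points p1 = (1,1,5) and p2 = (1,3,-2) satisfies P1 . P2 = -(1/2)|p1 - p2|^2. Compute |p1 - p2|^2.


p1 - p2 = (0, -2, 7)
|p1 - p2|^2 = 0^2 + (-2)^2 + 7^2
= 0 + 4 + 49
= 53


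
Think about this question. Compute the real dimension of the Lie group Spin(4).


Spin(n) double-covers SO(n); both have Lie algebra so(n) of dimension n(n-1)/2.
n = 4
n(n-1) = 4 * 3 = 12
dim Spin(4) = 12/2 = 6


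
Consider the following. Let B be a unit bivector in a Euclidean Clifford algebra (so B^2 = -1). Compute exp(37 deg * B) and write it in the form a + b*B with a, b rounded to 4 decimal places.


For a unit bivector B with B^2 = -1, the exponential series gives
e^(theta*B) = cos(theta) + sin(theta)*B (the GA analogue of Euler's formula).
theta = 37 degrees = 0.645772 rad
cos(37 deg) = 0.7986
sin(37 deg) = 0.6018
exp(theta*B) = 0.7986 + 0.6018*B


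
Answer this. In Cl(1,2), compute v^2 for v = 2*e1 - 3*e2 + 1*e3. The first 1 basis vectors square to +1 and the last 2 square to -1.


v^2 = sum of c_i^2 * e_i^2
Positive signature terms (e_i^2 = +1): 2^2 = 4
Negative signature terms (e_j^2 = -1): (-3)^2 + 1^2 = 10
v^2 = 4 - 10 = -6


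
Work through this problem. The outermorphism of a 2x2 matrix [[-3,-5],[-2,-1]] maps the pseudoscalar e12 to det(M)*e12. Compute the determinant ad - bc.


The outermorphism of a linear map f sends e1^e2 to f(e1)^f(e2).
f(e1) = -3*e1 - 2*e2
f(e2) = -5*e1 - 1*e2
f(e1) ^ f(e2) = (-3*e1 - 2*e2) ^ (-5*e1 - 1*e2)
= (-3)*(-1)*e12 + (-2)*(-5)*e21
= (3 - 10)*e12
= -7*e12
Coefficient = -7


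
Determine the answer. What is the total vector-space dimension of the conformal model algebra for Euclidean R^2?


The conformal model of R^2 uses Cl(3,1): the 2 Euclidean generators plus two extra orthogonal generators e+ (e+^2 = +1) and e- (e-^2 = -1), from which the null vectors e0, einf are built.
Number of generators m = 2 + 2 = 4.
dim Cl(p,q) = 2^m = 2^4 = 16


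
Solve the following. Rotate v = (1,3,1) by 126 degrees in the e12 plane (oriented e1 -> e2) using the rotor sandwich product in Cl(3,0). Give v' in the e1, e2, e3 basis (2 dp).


Rotor R = cos(63deg) - sin(63deg)*e12
Rotation angle theta = 2 * 63 = 126 degrees in the e12 plane (e1 -> e2).
The component perpendicular to the plane (e3) is invariant: v'_3 = v3 = 1.00
cos(126deg) = -0.5878, sin(126deg) = 0.8090
v'_1 = v1*cos(theta) - v2*sin(theta) = 1*(-0.5878) - 3*0.8090 = -3.01
v'_2 = v1*sin(theta) + v2*cos(theta) = 1*0.8090 + 3*(-0.5878) = -0.95
v' = -3.01*e1 - 0.95*e2 + 1.00*e3


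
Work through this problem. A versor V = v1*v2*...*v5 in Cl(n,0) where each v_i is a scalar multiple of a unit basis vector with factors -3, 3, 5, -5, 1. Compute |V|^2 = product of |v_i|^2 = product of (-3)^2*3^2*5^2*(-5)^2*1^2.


Each vector v_i has |v_i|^2 = s_i^2
Squared scales: (-3)^2 = 9, 3^2 = 9, 5^2 = 25, (-5)^2 = 25, 1^2 = 1
|V|^2 = 9 * 9 * 25 * 25 * 1
= 50625


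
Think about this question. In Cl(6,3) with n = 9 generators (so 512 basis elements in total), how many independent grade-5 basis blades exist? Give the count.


Number of grade-k basis blades in Cl(p,q) with n = p + q is C(n, k).
n = 6 + 3 = 9
C(9, 5) = 9! / (5! * 4!)
= 362880 / (120 * 24)
= 126


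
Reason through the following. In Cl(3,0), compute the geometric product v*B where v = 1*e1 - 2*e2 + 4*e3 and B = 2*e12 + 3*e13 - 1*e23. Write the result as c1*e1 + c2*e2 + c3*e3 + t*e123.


vB has grade-1 (vector) and grade-3 (trivector) parts: vB = (v _| B) + (v ^ B).
Vector part <vB>_1:
  e1: -v2*b12 - v3*b13 = -(-2)*(2) - (4)*(3) = -8
  e2: v1*b12 - v3*b23 = (1)*(2) - (4)*(-1) = 6
  e3: v1*b13 + v2*b23 = (1)*(3) + (-2)*(-1) = 5
Trivector part <vB>_3:
  e123: v1*b23 - v2*b13 + v3*b12 = (1)*(-1) - (-2)*(3) + (4)*(2) = 13
vB = -8*e1 + 6*e2 + 5*e3 + 13*e123


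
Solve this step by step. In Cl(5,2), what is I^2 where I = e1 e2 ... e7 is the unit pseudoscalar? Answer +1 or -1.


The pseudoscalar I = e1...e_n (product of all n generators) of Cl(p,q) satisfies I^2 = (-1)^(q + n(n-1)/2).
p = 5, q = 2, n = p + q = 7
n(n-1)/2 = 7 * 6 / 2 = 21
Exponent = q + n(n-1)/2 = 2 + 21 = 23
I^2 = (-1)^23 = -1


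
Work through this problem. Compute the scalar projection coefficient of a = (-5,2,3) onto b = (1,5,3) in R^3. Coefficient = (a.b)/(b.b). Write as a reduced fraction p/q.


Projection coefficient = (a . b) / (b . b)
a . b = (-5)*1 + 2*5 + 3*3
= -5 + 10 + 9 = 14
b . b = 1^2 + 5^2 + 3^2
= 1 + 25 + 9 = 35
Coefficient = 14/35
In lowest terms: 2/5


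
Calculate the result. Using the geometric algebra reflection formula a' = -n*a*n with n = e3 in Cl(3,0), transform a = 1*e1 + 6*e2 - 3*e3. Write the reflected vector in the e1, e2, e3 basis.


Reflection formula: a' = -n*a*n, with n = e3 (unit vector, n^2 = 1).
For reflection through hyperplane perp to e3:
The component along e3 flips sign, others stay.
a = (1, 6, -3)
a' = (1, 6, 3)
a' = 1*e1 + 6*e2 + 3*e3


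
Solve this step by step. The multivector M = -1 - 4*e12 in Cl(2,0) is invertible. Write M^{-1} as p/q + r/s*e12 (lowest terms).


M = -1 - 4*e12, where e12^2 = -1.
Since M commutes with its reverse ~M = a - b*e12, M * ~M = a^2 - b^2*e12^2 = a^2 + b^2.
So M^{-1} = ~M / (a^2 + b^2) = (a - b*e12)/(a^2 + b^2).
a^2 + b^2 = 1 + 16 = 17
Scalar part = -1/17 = -1/17
Bivector coeff = 4/17 = 4/17
M^{-1} = -1/17 + 4/17*e12


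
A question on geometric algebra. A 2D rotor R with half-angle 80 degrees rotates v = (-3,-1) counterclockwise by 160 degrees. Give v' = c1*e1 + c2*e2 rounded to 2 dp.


Rotor R = cos(80deg) - sin(80deg)*e12
Rotation angle theta = 2 * 80 = 160 degrees
v' = R*v*~R rotates v by theta.
cos(160deg) = -0.9397, sin(160deg) = 0.3420
v'_1 = -3*cos(160deg) - (-1)*sin(160deg)
= -3*(-0.9397) - (-1)*0.3420
= 3.16
v'_2 = -3*sin(160deg) + (-1)*cos(160deg)
= -3*0.3420 + (-1)*(-0.9397)
= -0.09
v' = 3.16*e1 - 0.09*e2


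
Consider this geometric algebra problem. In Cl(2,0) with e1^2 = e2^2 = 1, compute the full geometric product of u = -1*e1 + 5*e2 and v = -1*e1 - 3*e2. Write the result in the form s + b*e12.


Expand: (-1*e1 + 5*e2)(-1*e1 - 3*e2)
= (-1)*(-1)*e1e1 + (-1)*(-3)*e1e2 + 5*(-1)*e2e1 + 5*(-3)*e2e2
Using e1^2 = e2^2 = 1, e2e1 = -e1e2:
Scalar part s = (-1)*(-1) + 5*(-3) = 1 + (-15) = -14
Bivector part b = (-1)*(-3) - 5*(-1) = 3 - (-5) = 8
uv = -14 + 8*e12


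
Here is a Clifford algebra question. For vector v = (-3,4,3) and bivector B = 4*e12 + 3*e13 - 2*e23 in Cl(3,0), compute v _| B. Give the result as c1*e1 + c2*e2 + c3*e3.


Left contraction v _| B = <vB>_1 (grade-1 part of the geometric product vB).
Using e1_|e12 = e2, e2_|e12 = -e1, e1_|e13 = e3, e3_|e13 = -e1, e2_|e23 = e3, e3_|e23 = -e2:
e1 coeff: -v2*b12 - v3*b13 = -(4)*(4) - (3)*(3) = -25
e2 coeff: v1*b12 - v3*b23 = (-3)*(4) - (3)*(-2) = -6
e3 coeff: v1*b13 + v2*b23 = (-3)*(3) + (4)*(-2) = -17
v _| B = -25*e1 - 6*e2 - 17*e3


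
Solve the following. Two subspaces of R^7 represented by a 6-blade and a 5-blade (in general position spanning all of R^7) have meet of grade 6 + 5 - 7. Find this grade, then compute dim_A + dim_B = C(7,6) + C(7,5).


Meet grade = grade(A) + grade(B) - n
= 6 + 5 - 7 = 4
C(7,6) = 7
C(7,5) = 21
dim_A + dim_B = 7 + 21 = 28


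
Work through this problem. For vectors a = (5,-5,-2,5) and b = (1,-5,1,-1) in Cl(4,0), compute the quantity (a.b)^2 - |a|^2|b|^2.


a . b = 5*1 + (-5)*(-5) + (-2)*1 + 5*(-1)
= 5 + 25 + (-2) + (-5) = 23
|a|^2 = 5^2 + (-5)^2 + (-2)^2 + 5^2 = 79
|b|^2 = 1^2 + (-5)^2 + 1^2 + (-1)^2 = 28
(a.b)^2 = 23^2 = 529
|a|^2 * |b|^2 = 79 * 28 = 2212
Result = 529 - 2212 = -1683


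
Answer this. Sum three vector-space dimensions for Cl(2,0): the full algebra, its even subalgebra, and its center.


n = 2 + 0 = 2
Total dim = 2^2 = 4
Even subalgebra dim = 2^1 = 2
n is even, so center dim = 1
Sum = 4 + 2 + 1 = 7


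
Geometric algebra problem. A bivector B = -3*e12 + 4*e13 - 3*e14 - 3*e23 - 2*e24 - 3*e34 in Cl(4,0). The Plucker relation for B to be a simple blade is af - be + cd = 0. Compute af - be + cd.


Plucker relation: af - be + cd
a*f = (-3)*(-3) = 9
b*e = 4*(-2) = -8
c*d = (-3)*(-3) = 9
af - be + cd = 9 - (-8) + 9
= 26


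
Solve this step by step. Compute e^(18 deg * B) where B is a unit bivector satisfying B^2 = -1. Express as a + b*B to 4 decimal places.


For a unit bivector B with B^2 = -1, the exponential series gives
e^(theta*B) = cos(theta) + sin(theta)*B (the GA analogue of Euler's formula).
theta = 18 degrees = 0.314159 rad
cos(18 deg) = 0.9511
sin(18 deg) = 0.3090
exp(theta*B) = 0.9511 + 0.3090*B


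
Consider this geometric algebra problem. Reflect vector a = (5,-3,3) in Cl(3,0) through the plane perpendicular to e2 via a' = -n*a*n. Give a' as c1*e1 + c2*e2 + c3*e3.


Reflection formula: a' = -n*a*n, with n = e2 (unit vector, n^2 = 1).
For reflection through hyperplane perp to e2:
The component along e2 flips sign, others stay.
a = (5, -3, 3)
a' = (5, 3, 3)
a' = 5*e1 + 3*e2 + 3*e3


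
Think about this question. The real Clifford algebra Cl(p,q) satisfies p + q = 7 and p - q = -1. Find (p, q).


We need p + q = 7 and p - q = -1.
Adding: 2p = 7 + (-1) = 6, so p = 3.
Then q = 7 - 3 = 4.
(p, q) = (3, 4)


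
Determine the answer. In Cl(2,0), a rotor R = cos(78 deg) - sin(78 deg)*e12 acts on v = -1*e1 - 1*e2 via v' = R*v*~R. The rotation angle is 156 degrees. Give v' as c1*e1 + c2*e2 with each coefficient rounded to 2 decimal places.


Rotor R = cos(78deg) - sin(78deg)*e12
Rotation angle theta = 2 * 78 = 156 degrees
v' = R*v*~R rotates v by theta.
cos(156deg) = -0.9135, sin(156deg) = 0.4067
v'_1 = -1*cos(156deg) - (-1)*sin(156deg)
= -1*(-0.9135) - (-1)*0.4067
= 1.32
v'_2 = -1*sin(156deg) + (-1)*cos(156deg)
= -1*0.4067 + (-1)*(-0.9135)
= 0.51
v' = 1.32*e1 + 0.51*e2


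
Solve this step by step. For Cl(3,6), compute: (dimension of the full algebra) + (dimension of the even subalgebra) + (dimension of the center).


n = 3 + 6 = 9
Total dim = 2^9 = 512
Even subalgebra dim = 2^8 = 256
n is odd, so center dim = 2
Sum = 512 + 256 + 2 = 770


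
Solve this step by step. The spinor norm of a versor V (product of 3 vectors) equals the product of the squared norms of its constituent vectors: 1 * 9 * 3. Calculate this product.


Spinor norm N(V) = |v1|^2 * |v2|^2 * ... * |v3|^2
= 1 * 9 * 3
Running product: 1, 9, 27
N(V) = 27


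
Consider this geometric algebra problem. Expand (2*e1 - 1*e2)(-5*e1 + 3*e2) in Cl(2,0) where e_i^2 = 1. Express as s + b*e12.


Expand: (2*e1 - 1*e2)(-5*e1 + 3*e2)
= 2*(-5)*e1e1 + 2*3*e1e2 + (-1)*(-5)*e2e1 + (-1)*3*e2e2
Using e1^2 = e2^2 = 1, e2e1 = -e1e2:
Scalar part s = 2*(-5) + (-1)*3 = -10 + (-3) = -13
Bivector part b = 2*3 - (-1)*(-5) = 6 - 5 = 1
uv = -13 + 1*e12


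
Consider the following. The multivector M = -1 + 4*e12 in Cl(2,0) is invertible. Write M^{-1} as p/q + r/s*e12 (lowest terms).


M = -1 + 4*e12, where e12^2 = -1.
Since M commutes with its reverse ~M = a - b*e12, M * ~M = a^2 - b^2*e12^2 = a^2 + b^2.
So M^{-1} = ~M / (a^2 + b^2) = (a - b*e12)/(a^2 + b^2).
a^2 + b^2 = 1 + 16 = 17
Scalar part = -1/17 = -1/17
Bivector coeff = -4/17 = -4/17
M^{-1} = -1/17 - 4/17*e12


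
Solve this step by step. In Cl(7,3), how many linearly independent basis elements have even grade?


Even subalgebra dimension = 2^(n-1)
n = 7 + 3 = 10
2^(10 - 1) = 2^9 = 512
Verification: sum of C(10,k) for even k = 1 + 45 + 210 + 210 + 45 + 1 = 512
Result = 512


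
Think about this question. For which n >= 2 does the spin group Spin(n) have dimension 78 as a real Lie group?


dim Spin(n) = dim so(n) = n(n-1)/2.
Solve n(n-1)/2 = 78, i.e. n^2 - n - 156 = 0.
Discriminant = 1 + 8*78 = 625
n = (1 + sqrt(625))/2 = (1 + 25)/2 = 13


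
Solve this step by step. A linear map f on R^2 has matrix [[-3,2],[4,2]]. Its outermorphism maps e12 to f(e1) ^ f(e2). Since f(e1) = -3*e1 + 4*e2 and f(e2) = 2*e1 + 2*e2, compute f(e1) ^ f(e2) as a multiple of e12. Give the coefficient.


The outermorphism of a linear map f sends e1^e2 to f(e1)^f(e2).
f(e1) = -3*e1 + 4*e2
f(e2) = 2*e1 + 2*e2
f(e1) ^ f(e2) = (-3*e1 + 4*e2) ^ (2*e1 + 2*e2)
= (-3)*2*e12 + 4*2*e21
= (-6 - 8)*e12
= -14*e12
Coefficient = -14
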